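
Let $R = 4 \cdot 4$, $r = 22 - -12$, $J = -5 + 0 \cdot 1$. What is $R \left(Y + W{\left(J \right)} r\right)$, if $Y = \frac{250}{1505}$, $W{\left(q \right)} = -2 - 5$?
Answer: $- \frac{1145408}{301} \approx -3805.3$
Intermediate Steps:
$J = -5$ ($J = -5 + 0 = -5$)
$W{\left(q \right)} = -7$
$r = 34$ ($r = 22 + 12 = 34$)
$R = 16$
$Y = \frac{50}{301}$ ($Y = 250 \cdot \frac{1}{1505} = \frac{50}{301} \approx 0.16611$)
$R \left(Y + W{\left(J \right)} r\right) = 16 \left(\frac{50}{301} - 238\right) = 16 \left(- \frac{71588}{301}\right) = - \frac{1145408}{301}$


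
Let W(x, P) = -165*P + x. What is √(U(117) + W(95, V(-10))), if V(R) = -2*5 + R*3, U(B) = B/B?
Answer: 6*√186 ≈ 81.829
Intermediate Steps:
U(B) = 1
V(R) = -10 + 3*R
W(x, P) = x - 165*P
√(U(117) + W(95, V(-10))) = √(1 + (95 - 165*(-10 + 3*(-10)))) = √(1 + (95 - 165*(-10 - 30))) = √(1 + (95 - 165*(-40))) = √(1 + (95 + 6600)) = √(1 + 6695) = √6696 = 6*√186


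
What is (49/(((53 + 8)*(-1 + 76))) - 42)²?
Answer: 36902794201/20930625 ≈ 1763.1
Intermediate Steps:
(49/(((53 + 8)*(-1 + 76))) - 42)² = (49/((61*75)) - 42)² = (49/4575 - 42)² = (-192101/4575)² = 36902794201/20930625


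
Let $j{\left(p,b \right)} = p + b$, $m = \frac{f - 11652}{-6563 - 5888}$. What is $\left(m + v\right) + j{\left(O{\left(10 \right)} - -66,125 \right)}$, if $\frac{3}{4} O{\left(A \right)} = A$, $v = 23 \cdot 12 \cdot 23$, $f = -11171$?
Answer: $\frac{244817776}{37353} \approx 6554.2$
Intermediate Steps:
$v = 6348$ ($v = 276 \cdot 23 = 6348$)
$O{\left(A \right)} = \frac{4 A}{3}$
$m = \frac{22823}{12451}$ ($m = \frac{-11171 - 11652}{-6563 - 5888} = - \frac{22823}{-12451} = \left(-22823\right) \left(- \frac{1}{12451}\right) = \frac{22823}{12451} \approx 1.833$)
$j{\left(p,b \right)} = b + p$
$\left(m + v\right) + j{\left(O{\left(10 \right)} - -66,125 \right)} = \left(\frac{22823}{12451} + 6348\right) + \left(125 + \left(\frac{4}{3} \cdot 10 - -66\right)\right) = \frac{79061771}{12451} + \left(125 + \left(\frac{40}{3} + 66\right)\right) = \frac{79061771}{12451} + \left(125 + \frac{238}{3}\right) = \frac{79061771}{12451} + \frac{613}{3} = \frac{244817776}{37353}$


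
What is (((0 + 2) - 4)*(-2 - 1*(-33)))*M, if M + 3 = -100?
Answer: 6386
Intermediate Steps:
M = -103 (M = -3 - 100 = -103)
(((0 + 2) - 4)*(-2 - 1*(-33)))*M = (((0 + 2) - 4)*(-2 - 1*(-33)))*(-103) = ((2 - 4)*(-2 + 33))*(-103) = -2*31*(-103) = -62*(-103) = 6386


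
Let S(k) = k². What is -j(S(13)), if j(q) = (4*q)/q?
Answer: -4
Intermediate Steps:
j(q) = 4
-j(S(13)) = -1*4 = -4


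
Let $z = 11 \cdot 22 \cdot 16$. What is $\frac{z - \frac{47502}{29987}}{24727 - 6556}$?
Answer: $\frac{116062162}{544893777} \approx 0.213$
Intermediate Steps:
$z = 3872$ ($z = 242 \cdot 16 = 3872$)
$\frac{z - \frac{47502}{29987}}{24727 - 6556} = \frac{3872 - \frac{47502}{29987}}{24727 - 6556} = \frac{3872 - \frac{47502}{29987}}{18171} = \left(3872 - \frac{47502}{29987}\right) \frac{1}{18171} = \frac{116062162}{29987} \cdot \frac{1}{18171} = \frac{116062162}{544893777}$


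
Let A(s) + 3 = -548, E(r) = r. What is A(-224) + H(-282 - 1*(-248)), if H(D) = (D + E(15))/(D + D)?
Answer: -37449/68 ≈ -550.72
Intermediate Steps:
A(s) = -551 (A(s) = -3 - 548 = -551)
H(D) = (15 + D)/(2*D) (H(D) = (D + 15)/(D + D) = (15 + D)/((2*D)) = (15 + D)*(1/(2*D)) = (15 + D)/(2*D))
A(-224) + H(-282 - 1*(-248)) = -551 + (15 + (-282 - 1*(-248)))/(2*(-282 - 1*(-248))) = -551 + (15 + (-282 + 248))/(2*(-282 + 248)) = -551 + (½)*(15 - 34)/(-34) = -551 + (½)*(-1/34)*(-19) = -551 + 19/68 = -37449/68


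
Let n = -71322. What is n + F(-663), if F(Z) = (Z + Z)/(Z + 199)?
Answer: -16546041/232 ≈ -71319.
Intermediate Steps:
F(Z) = 2*Z/(199 + Z) (F(Z) = (2*Z)/(199 + Z) = 2*Z/(199 + Z))
n + F(-663) = -71322 + 2*(-663)/(199 - 663) = -71322 + 2*(-663)/(-464) = -71322 + 2*(-663)*(-1/464) = -71322 + 663/232 = -16546041/232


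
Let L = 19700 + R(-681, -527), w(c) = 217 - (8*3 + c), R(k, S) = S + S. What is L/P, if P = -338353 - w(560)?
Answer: -9323/168993 ≈ -0.055168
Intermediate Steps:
R(k, S) = 2*S
w(c) = 193 - c (w(c) = 217 - (24 + c) = 217 + (-24 - c) = 193 - c)
P = -337986 (P = -338353 - (193 - 1*560) = -338353 - (193 - 560) = -338353 - 1*(-367) = -338353 + 367 = -337986)
L = 18646 (L = 19700 + 2*(-527) = 19700 - 1054 = 18646)
L/P = 18646/(-337986) = 18646*(-1/337986) = -9323/168993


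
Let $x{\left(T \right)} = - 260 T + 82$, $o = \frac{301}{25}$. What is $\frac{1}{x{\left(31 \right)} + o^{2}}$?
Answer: $- \frac{625}{4895649} \approx -0.00012766$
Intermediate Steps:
$o = \frac{301}{25}$ ($o = 301 \cdot \frac{1}{25} = \frac{301}{25} \approx 12.04$)
$x{\left(T \right)} = 82 - 260 T$
$\frac{1}{x{\left(31 \right)} + o^{2}} = \frac{1}{\left(82 - 8060\right) + \left(\frac{301}{25}\right)^{2}} = \frac{1}{\left(82 - 8060\right) + \frac{90601}{625}} = \frac{1}{-7978 + \frac{90601}{625}} = \frac{1}{- \frac{4895649}{625}} = - \frac{625}{4895649}$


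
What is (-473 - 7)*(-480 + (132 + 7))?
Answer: 163680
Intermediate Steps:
(-473 - 7)*(-480 + (132 + 7)) = -480*(-480 + 139) = -480*(-341) = 163680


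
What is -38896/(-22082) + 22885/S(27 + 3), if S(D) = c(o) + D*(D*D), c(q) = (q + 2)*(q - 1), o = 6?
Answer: 155709441/59709728 ≈ 2.6078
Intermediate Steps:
c(q) = (-1 + q)*(2 + q) (c(q) = (2 + q)*(-1 + q) = (-1 + q)*(2 + q))
S(D) = 40 + D**3 (S(D) = (-2 + 6 + 6**2) + D*(D*D) = (-2 + 6 + 36) + D*D**2 = 40 + D**3)
-38896/(-22082) + 22885/S(27 + 3) = -38896/(-22082) + 22885/(40 + (27 + 3)**3) = -38896*(-1/22082) + 22885/(40 + 30**3) = 19448/11041 + 22885/(40 + 27000) = 19448/11041 + 22885/27040 = 19448/11041 + 22885*(1/27040) = 19448/11041 + 4577/5408 = 155709441/59709728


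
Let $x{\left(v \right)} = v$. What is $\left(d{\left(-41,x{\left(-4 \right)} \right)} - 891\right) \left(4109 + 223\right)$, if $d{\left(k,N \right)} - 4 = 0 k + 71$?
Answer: $-3534912$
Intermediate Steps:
$d{\left(k,N \right)} = 75$ ($d{\left(k,N \right)} = 4 + \left(0 k + 71\right) = 4 + \left(0 + 71\right) = 4 + 71 = 75$)
$\left(d{\left(-41,x{\left(-4 \right)} \right)} - 891\right) \left(4109 + 223\right) = \left(75 - 891\right) \left(4109 + 223\right) = \left(-816\right) 4332 = -3534912$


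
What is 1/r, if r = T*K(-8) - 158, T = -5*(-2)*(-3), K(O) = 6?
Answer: -1/338 ≈ -0.0029586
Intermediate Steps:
T = -30 (T = 10*(-3) = -30)
r = -338 (r = -30*6 - 158 = -180 - 158 = -338)
1/r = 1/(-338) = -1/338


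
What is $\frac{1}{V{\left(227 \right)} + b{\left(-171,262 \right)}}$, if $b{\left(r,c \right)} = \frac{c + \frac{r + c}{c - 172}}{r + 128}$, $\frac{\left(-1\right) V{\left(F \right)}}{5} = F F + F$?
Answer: $- \frac{3870}{1001502271} \approx -3.8642 \cdot 10^{-6}$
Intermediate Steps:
$V{\left(F \right)} = - 5 F - 5 F^{2}$ ($V{\left(F \right)} = - 5 \left(F F + F\right) = - 5 \left(F^{2} + F\right) = - 5 \left(F + F^{2}\right) = - 5 F - 5 F^{2}$)
$b{\left(r,c \right)} = \frac{c + \frac{c + r}{-172 + c}}{128 + r}$
$\frac{1}{V{\left(227 \right)} + b{\left(-171,262 \right)}} = \frac{1}{\left(-5\right) 227 \left(1 + 227\right) + \frac{-171 + 262^{2} - 44802}{-22016 - -29412 + 128 \cdot 262 + 262 \left(-171\right)}} = \frac{1}{\left(-5\right) 227 \cdot 228 + \frac{-171 + 68644 - 44802}{-22016 + 29412 + 33536 - 44802}} = \frac{1}{-258780 + \frac{1}{-3870} \cdot 23671} = \frac{1}{-258780 - \frac{23671}{3870}} = \frac{1}{- \frac{1001502271}{3870}} = - \frac{3870}{1001502271}$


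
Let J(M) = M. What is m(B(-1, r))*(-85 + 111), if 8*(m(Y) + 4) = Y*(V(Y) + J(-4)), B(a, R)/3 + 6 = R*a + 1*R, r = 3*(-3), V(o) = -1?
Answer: 377/2 ≈ 188.50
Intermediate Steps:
r = -9
B(a, R) = -18 + 3*R + 3*R*a (B(a, R) = -18 + 3*(R*a + 1*R) = -18 + 3*(R*a + R) = -18 + 3*(R + R*a) = -18 + (3*R + 3*R*a) = -18 + 3*R + 3*R*a)
m(Y) = -4 - 5*Y/8 (m(Y) = -4 + (Y*(-1 - 4))/8 = -4 + (Y*(-5))/8 = -4 + (-5*Y)/8 = -4 - 5*Y/8)
m(B(-1, r))*(-85 + 111) = (-4 - 5*(-18 + 3*(-9) + 3*(-9)*(-1))/8)*(-85 + 111) = (-4 - 5*(-18 - 27 + 27)/8)*26 = (-4 - 5/8*(-18))*26 = (-4 + 45/4)*26 = (29/4)*26 = 377/2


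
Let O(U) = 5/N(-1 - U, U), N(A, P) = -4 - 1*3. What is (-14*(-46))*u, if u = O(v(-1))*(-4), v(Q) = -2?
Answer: 1840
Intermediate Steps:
N(A, P) = -7 (N(A, P) = -4 - 3 = -7)
O(U) = -5/7 (O(U) = 5/(-7) = 5*(-1/7) = -5/7)
u = 20/7 (u = -5/7*(-4) = 20/7 ≈ 2.8571)
(-14*(-46))*u = -14*(-46)*(20/7) = 644*(20/7) = 1840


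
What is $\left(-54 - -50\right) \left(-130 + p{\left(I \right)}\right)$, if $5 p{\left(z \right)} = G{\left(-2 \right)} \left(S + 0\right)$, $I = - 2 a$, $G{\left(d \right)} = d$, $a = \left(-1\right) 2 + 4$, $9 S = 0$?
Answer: $520$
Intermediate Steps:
$S = 0$ ($S = \frac{1}{9} \cdot 0 = 0$)
$a = 2$ ($a = -2 + 4 = 2$)
$I = -4$ ($I = \left(-2\right) 2 = -4$)
$p{\left(z \right)} = 0$ ($p{\left(z \right)} = \frac{\left(-2\right) \left(0 + 0\right)}{5} = \frac{\left(-2\right) 0}{5} = \frac{1}{5} \cdot 0 = 0$)
$\left(-54 - -50\right) \left(-130 + p{\left(I \right)}\right) = \left(-54 - -50\right) \left(-130 + 0\right) = \left(-54 + 50\right) \left(-130\right) = \left(-4\right) \left(-130\right) = 520$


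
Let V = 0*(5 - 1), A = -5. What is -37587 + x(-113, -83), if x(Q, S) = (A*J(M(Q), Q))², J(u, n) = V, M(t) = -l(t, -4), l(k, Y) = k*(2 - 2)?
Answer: -37587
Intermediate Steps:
l(k, Y) = 0 (l(k, Y) = k*0 = 0)
M(t) = 0 (M(t) = -1*0 = 0)
V = 0 (V = 0*4 = 0)
J(u, n) = 0
x(Q, S) = 0 (x(Q, S) = (-5*0)² = 0² = 0)
-37587 + x(-113, -83) = -37587 + 0 = -37587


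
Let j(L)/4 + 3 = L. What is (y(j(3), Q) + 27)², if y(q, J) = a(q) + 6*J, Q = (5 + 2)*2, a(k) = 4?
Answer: 13225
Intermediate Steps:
j(L) = -12 + 4*L
Q = 14 (Q = 7*2 = 14)
y(q, J) = 4 + 6*J
(y(j(3), Q) + 27)² = ((4 + 6*14) + 27)² = ((4 + 84) + 27)² = (88 + 27)² = 115² = 13225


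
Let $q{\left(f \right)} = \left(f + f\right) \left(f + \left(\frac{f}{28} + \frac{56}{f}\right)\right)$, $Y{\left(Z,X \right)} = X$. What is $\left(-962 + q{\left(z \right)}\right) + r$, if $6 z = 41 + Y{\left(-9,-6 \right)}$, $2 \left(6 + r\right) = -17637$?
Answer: $- \frac{691489}{72} \approx -9604.0$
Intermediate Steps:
$r = - \frac{17649}{2}$ ($r = -6 + \frac{1}{2} \left(-17637\right) = -6 - \frac{17637}{2} = - \frac{17649}{2} \approx -8824.5$)
$z = \frac{35}{6}$ ($z = \frac{41 - 6}{6} = \frac{1}{6} \cdot 35 = \frac{35}{6} \approx 5.8333$)
$q{\left(f \right)} = 2 f \left(\frac{56}{f} + \frac{29 f}{28}\right)$ ($q{\left(f \right)} = 2 f \left(f + \left(f \frac{1}{28} + \frac{56}{f}\right)\right) = 2 f \left(f + \left(\frac{f}{28} + \frac{56}{f}\right)\right) = 2 f \left(f + \left(\frac{56}{f} + \frac{f}{28}\right)\right) = 2 f \left(\frac{56}{f} + \frac{29 f}{28}\right)$)
$\left(-962 + q{\left(z \right)}\right) + r = \left(-962 + \left(112 + \frac{29 \left(\frac{35}{6}\right)^{2}}{14}\right)\right) - \frac{17649}{2} = \left(-962 + \left(112 + \frac{29}{14} \cdot \frac{1225}{36}\right)\right) - \frac{17649}{2} = \left(-962 + \left(112 + \frac{5075}{72}\right)\right) - \frac{17649}{2} = \left(-962 + \frac{13139}{72}\right) - \frac{17649}{2} = - \frac{56125}{72} - \frac{17649}{2} = - \frac{691489}{72}$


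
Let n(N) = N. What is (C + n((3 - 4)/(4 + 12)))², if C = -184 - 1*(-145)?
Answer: 390625/256 ≈ 1525.9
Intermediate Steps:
C = -39 (C = -184 + 145 = -39)
(C + n((3 - 4)/(4 + 12)))² = (-39 + (3 - 4)/(4 + 12))² = (-39 - 1/16)² = (-625/16)² = 390625/256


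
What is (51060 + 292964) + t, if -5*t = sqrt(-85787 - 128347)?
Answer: 344024 - I*sqrt(214134)/5 ≈ 3.4402e+5 - 92.549*I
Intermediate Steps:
t = -I*sqrt(214134)/5 (t = -sqrt(-85787 - 128347)/5 = -I*sqrt(214134)/5 ≈ -92.549*I)
(51060 + 292964) + t = (51060 + 292964) - I*sqrt(214134)/5 = 344024 - I*sqrt(214134)/5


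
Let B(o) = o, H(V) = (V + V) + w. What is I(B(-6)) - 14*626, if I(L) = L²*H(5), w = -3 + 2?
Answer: -8440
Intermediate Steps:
w = -1
H(V) = -1 + 2*V (H(V) = (V + V) - 1 = 2*V - 1 = -1 + 2*V)
I(L) = 9*L² (I(L) = L²*(-1 + 2*5) = L²*(-1 + 10) = L²*9 = 9*L²)
I(B(-6)) - 14*626 = 9*(-6)² - 14*626 = 9*36 - 1*8764 = 324 - 8764 = -8440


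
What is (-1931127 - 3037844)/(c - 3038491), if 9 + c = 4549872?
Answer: -4968971/1511372 ≈ -3.2877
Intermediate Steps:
c = 4549863 (c = -9 + 4549872 = 4549863)
(-1931127 - 3037844)/(c - 3038491) = (-1931127 - 3037844)/(4549863 - 3038491) = -4968971/1511372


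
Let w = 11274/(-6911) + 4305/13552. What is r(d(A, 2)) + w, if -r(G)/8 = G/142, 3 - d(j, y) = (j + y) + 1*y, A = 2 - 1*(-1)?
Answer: -1033834993/949958416 ≈ -1.0883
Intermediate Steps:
A = 3 (A = 2 + 1 = 3)
d(j, y) = 3 - j - 2*y (d(j, y) = 3 - ((j + y) + 1*y) = 3 - ((j + y) + y) = 3 - (j + 2*y) = 3 + (-j - 2*y) = 3 - j - 2*y)
r(G) = -4*G/71 (r(G) = -8*G/142 = -4*G/71)
w = -17576199/13379696 (w = 11274*(-1/6911) + 4305*(1/13552) = -11274/6911 + 615/1936 = -17576199/13379696 ≈ -1.3136)
r(d(A, 2)) + w = -4*(3 - 1*3 - 2*2)/71 - 17576199/13379696 = -4*(3 - 3 - 4)/71 - 17576199/13379696 = -4/71*(-4) - 17576199/13379696 = 16/71 - 17576199/13379696 = -1033834993/949958416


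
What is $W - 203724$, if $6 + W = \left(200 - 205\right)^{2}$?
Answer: $-203705$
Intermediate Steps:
$W = 19$ ($W = -6 + \left(200 - 205\right)^{2} = -6 + \left(-5\right)^{2} = -6 + 25 = 19$)
$W - 203724 = 19 - 203724 = -203705$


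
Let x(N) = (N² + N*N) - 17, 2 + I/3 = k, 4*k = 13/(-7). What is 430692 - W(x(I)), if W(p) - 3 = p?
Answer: 168793903/392 ≈ 4.3060e+5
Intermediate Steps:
k = -13/28 (k = (13/(-7))/4 = (13*(-⅐))/4 = (¼)*(-13/7) = -13/28 ≈ -0.46429)
I = -207/28 (I = -6 + 3*(-13/28) = -6 - 39/28 = -207/28 ≈ -7.3929)
x(N) = -17 + 2*N² (x(N) = (N² + N²) - 17 = 2*N² - 17 = -17 + 2*N²)
W(p) = 3 + p
430692 - W(x(I)) = 430692 - (3 + (-17 + 2*(-207/28)²)) = 430692 - (3 + (-17 + 2*(42849/784))) = 430692 - (3 + (-17 + 42849/392)) = 430692 - (3 + 36185/392) = 430692 - 1*37361/392 = 430692 - 37361/392 = 168793903/392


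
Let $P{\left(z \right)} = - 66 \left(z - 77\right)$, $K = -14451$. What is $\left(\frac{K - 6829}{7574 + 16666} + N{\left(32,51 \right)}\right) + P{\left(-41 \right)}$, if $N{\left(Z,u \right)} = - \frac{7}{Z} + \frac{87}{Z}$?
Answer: $\frac{4720511}{606} \approx 7789.6$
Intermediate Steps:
$P{\left(z \right)} = 5082 - 66 z$ ($P{\left(z \right)} = - 66 \left(-77 + z\right) = 5082 - 66 z$)
$N{\left(Z,u \right)} = \frac{80}{Z}$
$\left(\frac{K - 6829}{7574 + 16666} + N{\left(32,51 \right)}\right) + P{\left(-41 \right)} = \left(\frac{-14451 - 6829}{7574 + 16666} + \frac{80}{32}\right) + \left(5082 - -2706\right) = \left(- \frac{21280}{24240} + 80 \cdot \frac{1}{32}\right) + \left(5082 + 2706\right) = \left(\left(-21280\right) \frac{1}{24240} + \frac{5}{2}\right) + 7788 = \left(- \frac{266}{303} + \frac{5}{2}\right) + 7788 = \frac{983}{606} + 7788 = \frac{4720511}{606}$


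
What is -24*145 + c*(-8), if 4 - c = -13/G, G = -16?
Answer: -7011/2 ≈ -3505.5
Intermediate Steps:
c = 51/16 (c = 4 - (-13)/(-16) = 4 - (-13)*(-1)/16 = 4 - 1*13/16 = 4 - 13/16 = 51/16 ≈ 3.1875)
-24*145 + c*(-8) = -24*145 + (51/16)*(-8) = -3480 - 51/2 = -7011/2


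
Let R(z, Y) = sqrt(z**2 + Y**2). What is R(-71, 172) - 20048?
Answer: -20048 + 5*sqrt(1385) ≈ -19862.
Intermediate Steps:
R(z, Y) = sqrt(Y**2 + z**2)
R(-71, 172) - 20048 = sqrt(172**2 + (-71)**2) - 20048 = sqrt(29584 + 5041) - 20048 = sqrt(34625) - 20048 = 5*sqrt(1385) - 20048 = -20048 + 5*sqrt(1385)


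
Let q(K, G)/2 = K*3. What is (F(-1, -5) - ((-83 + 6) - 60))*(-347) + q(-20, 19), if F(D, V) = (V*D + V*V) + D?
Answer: -57722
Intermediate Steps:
q(K, G) = 6*K (q(K, G) = 2*(K*3) = 2*(3*K) = 6*K)
F(D, V) = D + V² + D*V (F(D, V) = (D*V + V²) + D = (V² + D*V) + D = D + V² + D*V)
(F(-1, -5) - ((-83 + 6) - 60))*(-347) + q(-20, 19) = ((-1 + (-5)² - 1*(-5)) - ((-83 + 6) - 60))*(-347) + 6*(-20) = ((-1 + 25 + 5) - (-77 - 60))*(-347) - 120 = (29 - 1*(-137))*(-347) - 120 = (29 + 137)*(-347) - 120 = 166*(-347) - 120 = -57602 - 120 = -57722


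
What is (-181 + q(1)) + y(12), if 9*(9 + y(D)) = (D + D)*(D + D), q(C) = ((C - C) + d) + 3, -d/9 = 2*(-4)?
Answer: -51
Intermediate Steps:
d = 72 (d = -18*(-4) = -9*(-8) = 72)
q(C) = 75 (q(C) = ((C - C) + 72) + 3 = (0 + 72) + 3 = 72 + 3 = 75)
y(D) = -9 + 4*D²/9 (y(D) = -9 + ((D + D)*(D + D))/9 = -9 + ((2*D)*(2*D))/9 = -9 + (4*D²)/9 = -9 + 4*D²/9)
(-181 + q(1)) + y(12) = (-181 + 75) + (-9 + (4/9)*12²) = -106 + (-9 + (4/9)*144) = -106 + (-9 + 64) = -106 + 55 = -51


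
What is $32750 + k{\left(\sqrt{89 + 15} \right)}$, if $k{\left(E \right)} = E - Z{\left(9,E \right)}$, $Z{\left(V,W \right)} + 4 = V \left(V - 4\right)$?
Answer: $32709 + 2 \sqrt{26} \approx 32719.0$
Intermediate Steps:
$Z{\left(V,W \right)} = -4 + V \left(-4 + V\right)$ ($Z{\left(V,W \right)} = -4 + V \left(V - 4\right) = -4 + V \left(-4 + V\right)$)
$k{\left(E \right)} = -41 + E$ ($k{\left(E \right)} = E - \left(-4 + 9^{2} - 36\right) = E - \left(-4 + 81 - 36\right) = E - 41 = -41 + E$)
$32750 + k{\left(\sqrt{89 + 15} \right)} = 32750 - \left(41 - \sqrt{89 + 15}\right) = 32750 - \left(41 - \sqrt{104}\right) = 32750 - \left(41 - 2 \sqrt{26}\right) = 32709 + 2 \sqrt{26}$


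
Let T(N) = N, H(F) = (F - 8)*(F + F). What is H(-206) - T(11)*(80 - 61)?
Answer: 87959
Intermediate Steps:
H(F) = 2*F*(-8 + F) (H(F) = (-8 + F)*(2*F) = 2*F*(-8 + F))
H(-206) - T(11)*(80 - 61) = 2*(-206)*(-8 - 206) - 11*(80 - 61) = 2*(-206)*(-214) - 11*19 = 88168 - 1*209 = 88168 - 209 = 87959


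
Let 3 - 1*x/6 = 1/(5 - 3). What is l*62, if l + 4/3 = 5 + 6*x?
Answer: 17422/3 ≈ 5807.3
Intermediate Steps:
x = 15 (x = 18 - 6/(5 - 3) = 18 - 6/2 = 18 - 6*½ = 18 - 3 = 15)
l = 281/3 (l = -4/3 + (5 + 6*15) = -4/3 + (5 + 90) = -4/3 + 95 = 281/3 ≈ 93.667)
l*62 = (281/3)*62 = 17422/3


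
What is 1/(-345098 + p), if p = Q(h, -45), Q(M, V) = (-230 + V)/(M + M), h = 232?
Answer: -464/160125747 ≈ -2.8977e-6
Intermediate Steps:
Q(M, V) = (-230 + V)/(2*M) (Q(M, V) = (-230 + V)/((2*M)) = (-230 + V)*(1/(2*M)) = (-230 + V)/(2*M))
p = -275/464 (p = (½)*(-230 - 45)/232 = (½)*(1/232)*(-275) = -275/464 ≈ -0.59267)
1/(-345098 + p) = 1/(-345098 - 275/464) = 1/(-160125747/464) = -464/160125747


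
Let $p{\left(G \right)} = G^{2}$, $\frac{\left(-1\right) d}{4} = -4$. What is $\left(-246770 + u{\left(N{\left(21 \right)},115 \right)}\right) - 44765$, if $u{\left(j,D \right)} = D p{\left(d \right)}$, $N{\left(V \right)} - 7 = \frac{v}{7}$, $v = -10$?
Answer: $-262095$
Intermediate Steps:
$d = 16$ ($d = \left(-4\right) \left(-4\right) = 16$)
$N{\left(V \right)} = \frac{39}{7}$ ($N{\left(V \right)} = 7 - \frac{10}{7} = \frac{39}{7}$)
$u{\left(j,D \right)} = 256 D$ ($u{\left(j,D \right)} = D 16^{2} = D 256 = 256 D$)
$\left(-246770 + u{\left(N{\left(21 \right)},115 \right)}\right) - 44765 = \left(-246770 + 256 \cdot 115\right) - 44765 = \left(-246770 + 29440\right) - 44765 = -217330 - 44765 = -262095$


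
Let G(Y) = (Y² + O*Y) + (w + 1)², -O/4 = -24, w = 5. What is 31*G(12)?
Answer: 41292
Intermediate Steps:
O = 96 (O = -4*(-24) = 96)
G(Y) = 36 + Y² + 96*Y (G(Y) = (Y² + 96*Y) + (5 + 1)² = (Y² + 96*Y) + 6² = (Y² + 96*Y) + 36 = 36 + Y² + 96*Y)
31*G(12) = 31*(36 + 12² + 96*12) = 31*(36 + 144 + 1152) = 31*1332 = 41292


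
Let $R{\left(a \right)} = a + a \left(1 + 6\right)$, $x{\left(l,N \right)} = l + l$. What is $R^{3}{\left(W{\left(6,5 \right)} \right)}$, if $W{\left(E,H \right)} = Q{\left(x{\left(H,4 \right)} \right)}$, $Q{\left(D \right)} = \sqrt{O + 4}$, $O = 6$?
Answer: $5120 \sqrt{10} \approx 16191.0$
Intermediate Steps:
$x{\left(l,N \right)} = 2 l$
$Q{\left(D \right)} = \sqrt{10}$ ($Q{\left(D \right)} = \sqrt{6 + 4} = \sqrt{10}$)
$W{\left(E,H \right)} = \sqrt{10}$
$R{\left(a \right)} = 8 a$ ($R{\left(a \right)} = a + a 7 = a + 7 a = 8 a$)
$R^{3}{\left(W{\left(6,5 \right)} \right)} = \left(8 \sqrt{10}\right)^{3} = 5120 \sqrt{10}$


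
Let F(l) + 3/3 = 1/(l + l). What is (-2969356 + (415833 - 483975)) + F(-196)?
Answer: -1190699609/392 ≈ -3.0375e+6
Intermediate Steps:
F(l) = -1 + 1/(2*l) (F(l) = -1 + 1/(l + l) = -1 + 1/(2*l))
(-2969356 + (415833 - 483975)) + F(-196) = (-2969356 + (415833 - 483975)) + (½ - 1*(-196))/(-196) = (-2969356 - 68142) - (½ + 196)/196 = -3037498 - 1/196*393/2 = -3037498 - 393/392 = -1190699609/392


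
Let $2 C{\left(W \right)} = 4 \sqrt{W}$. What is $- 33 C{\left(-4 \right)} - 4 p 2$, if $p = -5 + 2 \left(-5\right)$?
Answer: $- 15840 i \approx - 15840.0 i$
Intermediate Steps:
$p = -15$ ($p = -5 - 10 = -15$)
$C{\left(W \right)} = 2 \sqrt{W}$ ($C{\left(W \right)} = \frac{4 \sqrt{W}}{2} = 2 \sqrt{W}$)
$- 33 C{\left(-4 \right)} - 4 p 2 = - 33 \cdot 2 \sqrt{-4} \left(-4\right) \left(-15\right) 2 = - 33 \cdot 2 \cdot 2 i 60 \cdot 2 = - 33 \cdot 4 i 120 = - 132 i 120 = - 15840 i$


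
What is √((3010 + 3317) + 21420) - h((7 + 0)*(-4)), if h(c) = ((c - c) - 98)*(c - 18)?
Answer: -4508 + 3*√3083 ≈ -4341.4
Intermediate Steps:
h(c) = 1764 - 98*c (h(c) = (0 - 98)*(-18 + c) = -98*(-18 + c) = 1764 - 98*c)
√((3010 + 3317) + 21420) - h((7 + 0)*(-4)) = √((3010 + 3317) + 21420) - (1764 - 98*(7 + 0)*(-4)) = √(6327 + 21420) - (1764 - 686*(-4)) = √27747 - (1764 - 98*(-28)) = 3*√3083 - (1764 + 2744) = 3*√3083 - 1*4508 = 3*√3083 - 4508 = -4508 + 3*√3083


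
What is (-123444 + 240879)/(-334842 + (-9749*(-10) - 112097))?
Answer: -39145/116483 ≈ -0.33606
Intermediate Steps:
(-123444 + 240879)/(-334842 + (-9749*(-10) - 112097)) = 117435/(-334842 + (97490 - 112097)) = 117435/(-334842 - 14607) = 117435/(-349449) = 117435*(-1/349449) = -39145/116483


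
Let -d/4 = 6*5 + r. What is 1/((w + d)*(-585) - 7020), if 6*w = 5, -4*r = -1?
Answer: 2/126555 ≈ 1.5803e-5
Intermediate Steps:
r = 1/4 (r = -1/4*(-1) = 1/4 ≈ 0.25000)
w = 5/6 (w = (1/6)*5 = 5/6 ≈ 0.83333)
d = -121 (d = -4*(6*5 + 1/4) = -4*(30 + 1/4) = -4*121/4 = -121)
1/((w + d)*(-585) - 7020) = 1/((5/6 - 121)*(-585) - 7020) = 1/(-721/6*(-585) - 7020) = 1/(140595/2 - 7020) = 1/(126555/2) = 2/126555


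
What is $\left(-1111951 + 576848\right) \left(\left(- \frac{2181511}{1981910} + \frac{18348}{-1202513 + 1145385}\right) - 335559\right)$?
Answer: $\frac{1270635789945371738689}{7076409655} \approx 1.7956 \cdot 10^{11}$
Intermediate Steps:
$\left(-1111951 + 576848\right) \left(\left(- \frac{2181511}{1981910} + \frac{18348}{-1202513 + 1145385}\right) - 335559\right) = - 535103 \left(\left(\left(-2181511\right) \frac{1}{1981910} + \frac{18348}{-57128}\right) - 335559\right) = - 535103 \left(\left(- \frac{2181511}{1981910} + 18348 \left(- \frac{1}{57128}\right)\right) - 335559\right) = - 535103 \left(\left(- \frac{2181511}{1981910} - \frac{4587}{14282}\right) - 335559\right) = - 535103 \left(- \frac{10061840318}{7076409655} - 335559\right) = \left(-535103\right) \left(- \frac{2374563009262463}{7076409655}\right) = \frac{1270635789945371738689}{7076409655}$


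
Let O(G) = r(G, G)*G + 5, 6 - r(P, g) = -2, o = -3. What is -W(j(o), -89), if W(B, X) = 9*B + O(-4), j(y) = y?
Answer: 54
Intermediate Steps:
r(P, g) = 8 (r(P, g) = 6 - 1*(-2) = 6 + 2 = 8)
O(G) = 5 + 8*G (O(G) = 8*G + 5 = 5 + 8*G)
W(B, X) = -27 + 9*B (W(B, X) = 9*B + (5 + 8*(-4)) = 9*B + (5 - 32) = 9*B - 27 = -27 + 9*B)
-W(j(o), -89) = -(-27 + 9*(-3)) = -(-27 - 27) = -1*(-54) = 54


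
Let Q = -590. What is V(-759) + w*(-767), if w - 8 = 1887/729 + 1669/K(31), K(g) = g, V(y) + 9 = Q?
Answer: -376760377/7533 ≈ -50015.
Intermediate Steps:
V(y) = -599 (V(y) = -9 - 590 = -599)
w = 485330/7533 (w = 8 + (1887/729 + 1669/31) = 8 + (1887*(1/729) + 1669*(1/31)) = 8 + (629/243 + 1669/31) = 8 + 425066/7533 = 485330/7533 ≈ 64.427)
V(-759) + w*(-767) = -599 + (485330/7533)*(-767) = -599 - 372248110/7533 = -376760377/7533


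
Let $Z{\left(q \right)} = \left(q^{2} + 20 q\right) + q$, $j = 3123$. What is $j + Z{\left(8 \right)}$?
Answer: $3355$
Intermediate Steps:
$Z{\left(q \right)} = q^{2} + 21 q$
$j + Z{\left(8 \right)} = 3123 + 8 \left(21 + 8\right) = 3123 + 8 \cdot 29 = 3123 + 232 = 3355$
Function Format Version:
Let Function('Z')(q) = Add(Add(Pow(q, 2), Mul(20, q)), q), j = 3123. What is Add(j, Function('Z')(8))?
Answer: 3355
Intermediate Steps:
Function('Z')(q) = Add(Pow(q, 2), Mul(21, q))
Add(j, Function('Z')(8)) = Add(3123, Mul(8, Add(21, 8))) = Add(3123, Mul(8, 29)) = Add(3123, 232) = 3355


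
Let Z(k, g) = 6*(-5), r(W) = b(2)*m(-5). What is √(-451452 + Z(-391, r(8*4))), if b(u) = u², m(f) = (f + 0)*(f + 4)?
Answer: I*√451482 ≈ 671.92*I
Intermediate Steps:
m(f) = f*(4 + f)
r(W) = 20 (r(W) = 2²*(-5*(4 - 5)) = 4*(-5*(-1)) = 4*5 = 20)
Z(k, g) = -30
√(-451452 + Z(-391, r(8*4))) = √(-451452 - 30) = √(-451482) = I*√451482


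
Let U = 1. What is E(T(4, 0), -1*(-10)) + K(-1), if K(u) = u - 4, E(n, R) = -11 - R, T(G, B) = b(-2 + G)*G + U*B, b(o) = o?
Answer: -26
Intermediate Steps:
T(G, B) = B + G*(-2 + G) (T(G, B) = (-2 + G)*G + 1*B = G*(-2 + G) + B = B + G*(-2 + G))
K(u) = -4 + u
E(T(4, 0), -1*(-10)) + K(-1) = (-11 - (-1)*(-10)) + (-4 - 1) = (-11 - 1*10) - 5 = (-11 - 10) - 5 = -21 - 5 = -26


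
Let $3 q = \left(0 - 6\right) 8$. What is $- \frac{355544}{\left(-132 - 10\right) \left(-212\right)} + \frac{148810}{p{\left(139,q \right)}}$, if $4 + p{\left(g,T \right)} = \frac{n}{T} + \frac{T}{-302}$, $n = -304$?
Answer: $\frac{84454757591}{8553299} \approx 9873.9$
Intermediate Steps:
$q = -16$ ($q = \frac{\left(0 - 6\right) 8}{3} = \frac{\left(-6\right) 8}{3} = \frac{1}{3} \left(-48\right) = -16$)
$p{\left(g,T \right)} = -4 - \frac{304}{T} - \frac{T}{302}$ ($p{\left(g,T \right)} = -4 + \left(- \frac{304}{T} + \frac{T}{-302}\right) = -4 + \left(- \frac{304}{T} + T \left(- \frac{1}{302}\right)\right) = -4 - \left(\frac{304}{T} + \frac{T}{302}\right) = -4 - \frac{304}{T} - \frac{T}{302}$)
$- \frac{355544}{\left(-132 - 10\right) \left(-212\right)} + \frac{148810}{p{\left(139,q \right)}} = - \frac{355544}{\left(-132 - 10\right) \left(-212\right)} + \frac{148810}{-4 - \frac{304}{-16} - - \frac{8}{151}} = - \frac{355544}{\left(-142\right) \left(-212\right)} + \frac{148810}{-4 - -19 + \frac{8}{151}} = - \frac{355544}{30104} + \frac{148810}{-4 + 19 + \frac{8}{151}} = \left(-355544\right) \frac{1}{30104} + \frac{148810}{\frac{2273}{151}} = - \frac{44443}{3763} + 148810 \cdot \frac{151}{2273} = - \frac{44443}{3763} + \frac{22470310}{2273} = \frac{84454757591}{8553299}$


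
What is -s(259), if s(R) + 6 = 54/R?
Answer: 1500/259 ≈ 5.7915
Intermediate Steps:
s(R) = -6 + 54/R
-s(259) = -(-6 + 54/259) = -1*(-1500/259) = 1500/259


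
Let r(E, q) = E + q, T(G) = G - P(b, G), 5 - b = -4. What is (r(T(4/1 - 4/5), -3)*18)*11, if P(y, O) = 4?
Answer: -3762/5 ≈ -752.40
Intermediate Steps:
b = 9 (b = 5 - 1*(-4) = 5 + 4 = 9)
T(G) = -4 + G (T(G) = G - 1*4 = G - 4 = -4 + G)
(r(T(4/1 - 4/5), -3)*18)*11 = (((-4 + (4/1 - 4/5)) - 3)*18)*11 = (((-4 + (4*1 - 4*1/5)) - 3)*18)*11 = (((-4 + (4 - 4/5)) - 3)*18)*11 = (((-4 + 16/5) - 3)*18)*11 = ((-4/5 - 3)*18)*11 = -19/5*18*11 = -342/5*11 = -3762/5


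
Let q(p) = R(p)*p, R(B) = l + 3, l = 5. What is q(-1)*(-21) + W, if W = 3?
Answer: 171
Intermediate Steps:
R(B) = 8 (R(B) = 5 + 3 = 8)
q(p) = 8*p
q(-1)*(-21) + W = (8*(-1))*(-21) + 3 = -8*(-21) + 3 = 168 + 3 = 171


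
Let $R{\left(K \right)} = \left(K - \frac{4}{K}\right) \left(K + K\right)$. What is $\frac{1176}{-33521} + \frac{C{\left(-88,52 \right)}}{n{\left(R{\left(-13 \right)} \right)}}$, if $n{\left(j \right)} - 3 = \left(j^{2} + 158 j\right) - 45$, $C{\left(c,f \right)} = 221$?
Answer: $- \frac{181925507}{5396813958} \approx -0.03371$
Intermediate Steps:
$R{\left(K \right)} = 2 K \left(K - \frac{4}{K}\right)$ ($R{\left(K \right)} = \left(K - \frac{4}{K}\right) 2 K = 2 K \left(K - \frac{4}{K}\right)$)
$n{\left(j \right)} = -42 + j^{2} + 158 j$ ($n{\left(j \right)} = 3 - \left(45 - j^{2} - 158 j\right) = 3 + \left(-45 + j^{2} + 158 j\right) = -42 + j^{2} + 158 j$)
$\frac{1176}{-33521} + \frac{C{\left(-88,52 \right)}}{n{\left(R{\left(-13 \right)} \right)}} = \frac{1176}{-33521} + \frac{221}{-42 + \left(-8 + 2 \left(-13\right)^{2}\right)^{2} + 158 \left(-8 + 2 \left(-13\right)^{2}\right)} = 1176 \left(- \frac{1}{33521}\right) + \frac{221}{-42 + \left(-8 + 2 \cdot 169\right)^{2} + 158 \left(-8 + 2 \cdot 169\right)} = - \frac{1176}{33521} + \frac{221}{-42 + \left(-8 + 338\right)^{2} + 158 \left(-8 + 338\right)} = - \frac{1176}{33521} + \frac{221}{-42 + 330^{2} + 158 \cdot 330} = - \frac{1176}{33521} + \frac{221}{-42 + 108900 + 52140} = - \frac{1176}{33521} + \frac{221}{160998} = - \frac{181925507}{5396813958}$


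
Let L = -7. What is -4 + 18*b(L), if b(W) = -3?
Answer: -58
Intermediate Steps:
-4 + 18*b(L) = -4 + 18*(-3) = -4 - 54 = -58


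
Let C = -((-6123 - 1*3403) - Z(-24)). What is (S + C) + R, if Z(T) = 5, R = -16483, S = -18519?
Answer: -25471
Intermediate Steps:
C = 9531 (C = -((-6123 - 1*3403) - 1*5) = -((-6123 - 3403) - 5) = -(-9526 - 5) = -1*(-9531) = 9531)
(S + C) + R = (-18519 + 9531) - 16483 = -8988 - 16483 = -25471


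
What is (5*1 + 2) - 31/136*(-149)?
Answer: 5571/136 ≈ 40.963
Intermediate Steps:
(5*1 + 2) - 31/136*(-149) = (5 + 2) - 31*1/136*(-149) = 7 - 31/136*(-149) = 7 + 4619/136 = 5571/136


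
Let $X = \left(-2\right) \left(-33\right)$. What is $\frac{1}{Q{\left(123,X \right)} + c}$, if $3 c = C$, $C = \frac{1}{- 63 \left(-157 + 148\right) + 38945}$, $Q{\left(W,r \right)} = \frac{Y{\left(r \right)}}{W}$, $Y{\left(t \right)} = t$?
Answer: $\frac{4859976}{2607833} \approx 1.8636$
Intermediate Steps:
$X = 66$
$Q{\left(W,r \right)} = \frac{r}{W}$
$C = \frac{1}{39512}$ ($C = \frac{1}{\left(-63\right) \left(-9\right) + 38945} = \frac{1}{567 + 38945} = \frac{1}{39512} \approx 2.5309 \cdot 10^{-5}$)
$c = \frac{1}{118536}$ ($c = \frac{1}{3} \cdot \frac{1}{39512} = \frac{1}{118536} \approx 8.4363 \cdot 10^{-6}$)
$\frac{1}{Q{\left(123,X \right)} + c} = \frac{1}{\frac{66}{123} + \frac{1}{118536}} = \frac{1}{66 \cdot \frac{1}{123} + \frac{1}{118536}} = \frac{1}{\frac{22}{41} + \frac{1}{118536}} = \frac{1}{\frac{2607833}{4859976}} = \frac{4859976}{2607833}$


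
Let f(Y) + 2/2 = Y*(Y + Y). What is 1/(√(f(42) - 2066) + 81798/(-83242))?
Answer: 567419093/843076245100 + 1732307641*√1461/2529228735300 ≈ 0.026853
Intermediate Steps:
f(Y) = -1 + 2*Y² (f(Y) = -1 + Y*(Y + Y) = -1 + Y*(2*Y) = -1 + 2*Y²)
1/(√(f(42) - 2066) + 81798/(-83242)) = 1/(√((-1 + 2*42²) - 2066) + 81798/(-83242)) = 1/(√((-1 + 2*1764) - 2066) + 81798*(-1/83242)) = 1/(√((-1 + 3528) - 2066) - 40899/41621) = 1/(√(3527 - 2066) - 40899/41621) = 1/(√1461 - 40899/41621) = 1/(-40899/41621 + √1461)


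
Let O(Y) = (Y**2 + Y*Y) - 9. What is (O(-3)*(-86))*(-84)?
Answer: 65016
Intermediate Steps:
O(Y) = -9 + 2*Y**2 (O(Y) = (Y**2 + Y**2) - 9 = 2*Y**2 - 9 = -9 + 2*Y**2)
(O(-3)*(-86))*(-84) = ((-9 + 2*(-3)**2)*(-86))*(-84) = ((-9 + 2*9)*(-86))*(-84) = ((-9 + 18)*(-86))*(-84) = (9*(-86))*(-84) = -774*(-84) = 65016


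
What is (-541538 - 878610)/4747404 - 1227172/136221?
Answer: -501611270183/53891343357 ≈ -9.3078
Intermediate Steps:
(-541538 - 878610)/4747404 - 1227172/136221 = -1420148*1/4747404 - 1227172*1/136221 = -355037/1186851 - 1227172/136221 = -501611270183/53891343357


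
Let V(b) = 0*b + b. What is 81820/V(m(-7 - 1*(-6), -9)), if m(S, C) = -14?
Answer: -40910/7 ≈ -5844.3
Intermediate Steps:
V(b) = b (V(b) = 0 + b = b)
81820/V(m(-7 - 1*(-6), -9)) = 81820/(-14) = 81820*(-1/14) = -40910/7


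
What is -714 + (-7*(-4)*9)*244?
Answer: 60774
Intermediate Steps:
-714 + (-7*(-4)*9)*244 = -714 + (28*9)*244 = -714 + 252*244 = -714 + 61488 = 60774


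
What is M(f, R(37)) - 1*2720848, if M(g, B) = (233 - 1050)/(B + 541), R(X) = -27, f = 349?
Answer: -1398516689/514 ≈ -2.7208e+6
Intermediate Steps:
M(g, B) = -817/(541 + B)
M(f, R(37)) - 1*2720848 = -817/(541 - 27) - 1*2720848 = -817/514 - 2720848 = -1398516689/514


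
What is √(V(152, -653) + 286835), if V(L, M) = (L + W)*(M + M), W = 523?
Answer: 11*I*√4915 ≈ 771.18*I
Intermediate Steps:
V(L, M) = 2*M*(523 + L) (V(L, M) = (L + 523)*(M + M) = (523 + L)*(2*M) = 2*M*(523 + L))
√(V(152, -653) + 286835) = √(2*(-653)*(523 + 152) + 286835) = √(2*(-653)*675 + 286835) = √(-881550 + 286835) = √(-594715) = 11*I*√4915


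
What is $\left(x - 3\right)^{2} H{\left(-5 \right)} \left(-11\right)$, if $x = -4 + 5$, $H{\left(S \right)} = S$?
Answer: $220$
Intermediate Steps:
$x = 1$
$\left(x - 3\right)^{2} H{\left(-5 \right)} \left(-11\right) = \left(1 - 3\right)^{2} \left(-5\right) \left(-11\right) = \left(-2\right)^{2} \left(-5\right) \left(-11\right) = 4 \left(-5\right) \left(-11\right) = \left(-20\right) \left(-11\right) = 220$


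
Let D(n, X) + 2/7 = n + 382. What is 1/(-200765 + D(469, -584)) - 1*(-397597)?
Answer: 556397241793/1399400 ≈ 3.9760e+5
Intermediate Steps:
D(n, X) = 2672/7 + n (D(n, X) = -2/7 + (n + 382) = -2/7 + (382 + n) = 2672/7 + n)
1/(-200765 + D(469, -584)) - 1*(-397597) = 1/(-200765 + (2672/7 + 469)) - 1*(-397597) = 1/(-200765 + 5955/7) + 397597 = 1/(-1399400/7) + 397597 = -7/1399400 + 397597 = 556397241793/1399400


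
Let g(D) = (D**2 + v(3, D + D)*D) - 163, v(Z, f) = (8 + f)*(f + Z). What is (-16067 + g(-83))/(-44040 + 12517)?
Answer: 2146923/31523 ≈ 68.107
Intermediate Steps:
v(Z, f) = (8 + f)*(Z + f)
g(D) = -163 + D**2 + D*(24 + 4*D**2 + 22*D) (g(D) = (D**2 + ((D + D)**2 + 8*3 + 8*(D + D) + 3*(D + D))*D) - 163 = (D**2 + ((2*D)**2 + 24 + 8*(2*D) + 3*(2*D))*D) - 163 = (D**2 + (4*D**2 + 24 + 16*D + 6*D)*D) - 163 = (D**2 + (24 + 4*D**2 + 22*D)*D) - 163 = (D**2 + D*(24 + 4*D**2 + 22*D)) - 163 = -163 + D**2 + D*(24 + 4*D**2 + 22*D))
(-16067 + g(-83))/(-44040 + 12517) = (-16067 + (-163 + 4*(-83)**3 + 23*(-83)**2 + 24*(-83)))/(-44040 + 12517) = (-16067 + (-163 + 4*(-571787) + 23*6889 - 1992))/(-31523) = (-16067 + (-163 - 2287148 + 158447 - 1992))*(-1/31523) = (-16067 - 2130856)*(-1/31523) = -2146923*(-1/31523) = 2146923/31523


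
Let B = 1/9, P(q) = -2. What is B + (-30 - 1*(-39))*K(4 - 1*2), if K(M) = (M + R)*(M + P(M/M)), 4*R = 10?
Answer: 1/9 ≈ 0.11111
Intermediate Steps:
R = 5/2 (R = (1/4)*10 = 5/2 ≈ 2.5000)
K(M) = (-2 + M)*(5/2 + M) (K(M) = (M + 5/2)*(M - 2) = (5/2 + M)*(-2 + M) = (-2 + M)*(5/2 + M))
B = 1/9 ≈ 0.11111
B + (-30 - 1*(-39))*K(4 - 1*2) = 1/9 + (-30 - 1*(-39))*(-5 + (4 - 1*2)**2 + (4 - 1*2)/2) = 1/9 + (-30 + 39)*(-5 + (4 - 2)**2 + (4 - 2)/2) = 1/9 + 9*(-5 + 2**2 + (1/2)*2) = 1/9 + 9*(-5 + 4 + 1) = 1/9 + 9*0 = 1/9 + 0 = 1/9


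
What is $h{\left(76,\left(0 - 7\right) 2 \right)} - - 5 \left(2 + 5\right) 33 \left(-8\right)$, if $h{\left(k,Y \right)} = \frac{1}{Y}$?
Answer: $- \frac{129361}{14} \approx -9240.1$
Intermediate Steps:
$h{\left(76,\left(0 - 7\right) 2 \right)} - - 5 \left(2 + 5\right) 33 \left(-8\right) = \frac{1}{\left(0 - 7\right) 2} - - 5 \left(2 + 5\right) 33 \left(-8\right) = \frac{1}{\left(-7\right) 2} - \left(-5\right) 7 \cdot 33 \left(-8\right) = \frac{1}{-14} - \left(-35\right) 33 \left(-8\right) = - \frac{1}{14} - \left(-1155\right) \left(-8\right) = - \frac{1}{14} - 9240 = - \frac{129361}{14}$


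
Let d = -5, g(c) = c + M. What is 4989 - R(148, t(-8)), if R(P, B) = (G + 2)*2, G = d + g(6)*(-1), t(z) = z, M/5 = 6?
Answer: 5067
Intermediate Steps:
M = 30 (M = 5*6 = 30)
g(c) = 30 + c (g(c) = c + 30 = 30 + c)
G = -41 (G = -5 + (30 + 6)*(-1) = -5 + 36*(-1) = -5 - 36 = -41)
R(P, B) = -78 (R(P, B) = (-41 + 2)*2 = -39*2 = -78)
4989 - R(148, t(-8)) = 4989 - 1*(-78) = 4989 + 78 = 5067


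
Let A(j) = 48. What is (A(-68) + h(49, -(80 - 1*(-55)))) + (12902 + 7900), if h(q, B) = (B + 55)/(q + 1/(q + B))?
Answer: 87834170/4213 ≈ 20848.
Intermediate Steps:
h(q, B) = (55 + B)/(q + 1/(B + q))
(A(-68) + h(49, -(80 - 1*(-55)))) + (12902 + 7900) = (48 + ((-(80 - 1*(-55)))**2 + 55*(-(80 - 1*(-55))) + 55*49 - (80 - 1*(-55))*49)/(1 + 49**2 - (80 - 1*(-55))*49)) + (12902 + 7900) = (48 + ((-(80 + 55))**2 + 55*(-(80 + 55)) + 2695 - (80 + 55)*49)/(1 + 2401 - (80 + 55)*49)) + 20802 = (48 + ((-1*135)**2 + 55*(-1*135) + 2695 - 1*135*49)/(1 + 2401 - 1*135*49)) + 20802 = (48 + ((-135)**2 + 55*(-135) + 2695 - 135*49)/(1 + 2401 - 135*49)) + 20802 = (48 + (18225 - 7425 + 2695 - 6615)/(1 + 2401 - 6615)) + 20802 = (48 + 6880/(-4213)) + 20802 = (48 - 1/4213*6880) + 20802 = (48 - 6880/4213) + 20802 = 195344/4213 + 20802 = 87834170/4213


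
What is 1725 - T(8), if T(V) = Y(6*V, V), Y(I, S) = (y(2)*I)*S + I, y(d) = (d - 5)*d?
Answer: 3981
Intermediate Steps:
y(d) = d*(-5 + d) (y(d) = (-5 + d)*d = d*(-5 + d))
Y(I, S) = I - 6*I*S (Y(I, S) = ((2*(-5 + 2))*I)*S + I = ((2*(-3))*I)*S + I = (-6*I)*S + I = -6*I*S + I = I - 6*I*S)
T(V) = 6*V*(1 - 6*V) (T(V) = (6*V)*(1 - 6*V) = 6*V*(1 - 6*V))
1725 - T(8) = 1725 - 6*8*(1 - 6*8) = 1725 - 6*8*(1 - 48) = 1725 - 6*8*(-47) = 1725 - 1*(-2256) = 1725 + 2256 = 3981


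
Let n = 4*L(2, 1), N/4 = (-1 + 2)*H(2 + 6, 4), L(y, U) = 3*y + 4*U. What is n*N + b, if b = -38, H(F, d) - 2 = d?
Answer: 922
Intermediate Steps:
H(F, d) = 2 + d
N = 24 (N = 4*((-1 + 2)*(2 + 4)) = 4*(1*6) = 4*6 = 24)
n = 40 (n = 4*(3*2 + 4*1) = 4*(6 + 4) = 4*10 = 40)
n*N + b = 40*24 - 38 = 960 - 38 = 922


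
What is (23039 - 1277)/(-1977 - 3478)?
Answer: -21762/5455 ≈ -3.9894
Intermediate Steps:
(23039 - 1277)/(-1977 - 3478) = 21762/(-5455) = 21762*(-1/5455) = -21762/5455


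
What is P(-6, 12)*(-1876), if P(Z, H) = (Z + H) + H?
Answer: -33768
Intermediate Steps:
P(Z, H) = Z + 2*H (P(Z, H) = (H + Z) + H = Z + 2*H)
P(-6, 12)*(-1876) = (-6 + 2*12)*(-1876) = (-6 + 24)*(-1876) = 18*(-1876) = -33768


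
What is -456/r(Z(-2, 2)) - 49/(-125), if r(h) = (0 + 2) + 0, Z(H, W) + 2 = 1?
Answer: -28451/125 ≈ -227.61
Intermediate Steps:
Z(H, W) = -1 (Z(H, W) = -2 + 1 = -1)
r(h) = 2 (r(h) = 2 + 0 = 2)
-456/r(Z(-2, 2)) - 49/(-125) = -456/2 - 49/(-125) = -456*1/2 - 49*(-1/125) = -228 + 49/125 = -28451/125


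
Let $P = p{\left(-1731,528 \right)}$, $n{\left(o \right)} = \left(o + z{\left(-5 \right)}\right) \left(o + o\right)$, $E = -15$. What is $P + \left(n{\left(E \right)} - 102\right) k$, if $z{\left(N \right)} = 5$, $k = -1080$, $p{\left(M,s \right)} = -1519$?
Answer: $-215359$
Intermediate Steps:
$n{\left(o \right)} = 2 o \left(5 + o\right)$ ($n{\left(o \right)} = \left(o + 5\right) \left(o + o\right) = \left(5 + o\right) 2 o = 2 o \left(5 + o\right)$)
$P = -1519$
$P + \left(n{\left(E \right)} - 102\right) k = -1519 + \left(2 \left(-15\right) \left(5 - 15\right) - 102\right) \left(-1080\right) = -1519 + \left(2 \left(-15\right) \left(-10\right) - 102\right) \left(-1080\right) = -1519 + \left(300 - 102\right) \left(-1080\right) = -1519 + 198 \left(-1080\right) = -1519 - 213840 = -215359$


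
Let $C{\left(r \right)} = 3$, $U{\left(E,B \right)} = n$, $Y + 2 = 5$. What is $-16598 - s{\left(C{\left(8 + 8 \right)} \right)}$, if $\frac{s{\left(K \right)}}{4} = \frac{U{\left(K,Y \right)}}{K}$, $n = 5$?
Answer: $- \frac{49814}{3} \approx -16605.0$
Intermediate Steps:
$Y = 3$ ($Y = -2 + 5 = 3$)
$U{\left(E,B \right)} = 5$
$s{\left(K \right)} = \frac{20}{K}$ ($s{\left(K \right)} = 4 \frac{5}{K} = \frac{20}{K}$)
$-16598 - s{\left(C{\left(8 + 8 \right)} \right)} = -16598 - \frac{20}{3} = - \frac{49814}{3}$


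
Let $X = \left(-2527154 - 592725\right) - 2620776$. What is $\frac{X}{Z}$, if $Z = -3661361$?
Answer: $\frac{5740655}{3661361} \approx 1.5679$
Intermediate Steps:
$X = -5740655$ ($X = -3119879 - 2620776 = -5740655$)
$\frac{X}{Z} = - \frac{5740655}{-3661361} = \left(-5740655\right) \left(- \frac{1}{3661361}\right) = \frac{5740655}{3661361}$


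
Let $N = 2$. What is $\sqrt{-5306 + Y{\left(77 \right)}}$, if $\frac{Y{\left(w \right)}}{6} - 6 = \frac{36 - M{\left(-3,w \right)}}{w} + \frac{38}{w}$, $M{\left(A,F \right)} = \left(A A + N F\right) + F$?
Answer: $\frac{i \sqrt{31322522}}{77} \approx 72.684 i$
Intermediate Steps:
$M{\left(A,F \right)} = A^{2} + 3 F$ ($M{\left(A,F \right)} = \left(A A + 2 F\right) + F = \left(A^{2} + 2 F\right) + F = A^{2} + 3 F$)
$Y{\left(w \right)} = 36 + \frac{228}{w} + \frac{6 \left(27 - 3 w\right)}{w}$ ($Y{\left(w \right)} = 36 + 6 \left(\frac{36 - \left(\left(-3\right)^{2} + 3 w\right)}{w} + \frac{38}{w}\right) = 36 + 6 \left(\frac{36 - \left(9 + 3 w\right)}{w} + \frac{38}{w}\right) = 36 + 6 \left(\frac{27 - 3 w}{w} + \frac{38}{w}\right) = 36 + 6 \left(\frac{38}{w} + \frac{27 - 3 w}{w}\right) = 36 + \left(\frac{228}{w} + \frac{6 \left(27 - 3 w\right)}{w}\right) = 36 + \frac{228}{w} + \frac{6 \left(27 - 3 w\right)}{w}$)
$\sqrt{-5306 + Y{\left(77 \right)}} = \sqrt{-5306 + \left(18 + \frac{390}{77}\right)} = \sqrt{-5306 + \frac{1776}{77}} = \sqrt{- \frac{406786}{77}} = \frac{i \sqrt{31322522}}{77}$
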